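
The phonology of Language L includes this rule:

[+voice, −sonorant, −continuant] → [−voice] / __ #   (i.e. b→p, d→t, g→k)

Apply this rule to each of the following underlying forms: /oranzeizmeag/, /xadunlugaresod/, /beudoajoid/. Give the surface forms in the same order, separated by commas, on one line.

/oranzeizmeag/: /g/ is a voiced stop in word-final position, so it devoices to [k]. → [oranzeizmeak].
/xadunlugaresod/: /d/ is a voiced stop in word-final position, so it devoices to [t]. → [xadunlugaresot].
/beudoajoid/: /d/ is a voiced stop in word-final position, so it devoices to [t]. → [beudoajoit].

oranzeizmeak, xadunlugaresot, beudoajoit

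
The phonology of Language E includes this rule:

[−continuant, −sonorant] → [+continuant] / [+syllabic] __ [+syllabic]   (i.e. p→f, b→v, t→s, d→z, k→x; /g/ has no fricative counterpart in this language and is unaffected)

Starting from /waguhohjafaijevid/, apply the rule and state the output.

waguhohjafaijevid

No segment of /waguhohjafaijevid/ meets the structural description of the rule, so the form surfaces unchanged.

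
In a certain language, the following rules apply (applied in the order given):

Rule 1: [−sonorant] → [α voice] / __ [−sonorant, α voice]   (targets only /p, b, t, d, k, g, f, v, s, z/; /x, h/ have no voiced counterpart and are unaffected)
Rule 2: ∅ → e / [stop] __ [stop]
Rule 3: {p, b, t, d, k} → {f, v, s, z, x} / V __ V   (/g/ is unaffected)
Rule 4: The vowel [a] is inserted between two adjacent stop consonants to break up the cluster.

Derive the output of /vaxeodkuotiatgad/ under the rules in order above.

vaxeosexuosiazegad

Rule 1 (regressive voicing assimilation): /d/ precedes the voiceless obstruent /k/, so it devoices to [t] by assimilation. /t/ precedes the voiced obstruent /g/, so it voices to [d] by assimilation. /vaxeodkuotiatgad/ → vaxeotkuotiadgad.
Rule 2 (stop-cluster e-epenthesis): /t/ and /k/ form a stop–stop cluster, so [e] is inserted between them. /d/ and /g/ form a stop–stop cluster, so [e] is inserted between them. /vaxeotkuotiadgad/ → vaxeotekuotiadegad.
Rule 3 (intervocalic spirantization): /t/ is a stop between vowels /o/ and /e/, so it spirantizes to the fricative [s]. /k/ is a stop between vowels /e/ and /u/, so it spirantizes to the fricative [x]. /t/ is a stop between vowels /o/ and /i/, so it spirantizes to the fricative [s]. /d/ is a stop between vowels /a/ and /e/, so it spirantizes to the fricative [z]. /vaxeotekuotiadegad/ → vaxeosexuosiazegad.
Rule 4 (stop-cluster a-epenthesis): no segment meets the environment; /vaxeosexuosiazegad/ is unchanged.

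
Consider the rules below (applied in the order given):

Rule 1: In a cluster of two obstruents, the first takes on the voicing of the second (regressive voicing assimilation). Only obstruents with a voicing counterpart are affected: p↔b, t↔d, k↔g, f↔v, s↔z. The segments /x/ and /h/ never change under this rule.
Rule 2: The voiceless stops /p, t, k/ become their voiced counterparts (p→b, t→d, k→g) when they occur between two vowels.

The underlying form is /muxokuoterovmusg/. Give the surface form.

Rule 1 (regressive voicing assimilation): /s/ precedes the voiced obstruent /g/, so it voices to [z] by assimilation. /muxokuoterovmusg/ → muxokuoterovmuzg.
Rule 2 (intervocalic voicing): /k/ is a voiceless stop between vowels /o/ and /u/, so it voices to [g]. /t/ is a voiceless stop between vowels /o/ and /e/, so it voices to [d]. /muxokuoterovmuzg/ → muxoguoderovmuzg.

muxoguoderovmuzg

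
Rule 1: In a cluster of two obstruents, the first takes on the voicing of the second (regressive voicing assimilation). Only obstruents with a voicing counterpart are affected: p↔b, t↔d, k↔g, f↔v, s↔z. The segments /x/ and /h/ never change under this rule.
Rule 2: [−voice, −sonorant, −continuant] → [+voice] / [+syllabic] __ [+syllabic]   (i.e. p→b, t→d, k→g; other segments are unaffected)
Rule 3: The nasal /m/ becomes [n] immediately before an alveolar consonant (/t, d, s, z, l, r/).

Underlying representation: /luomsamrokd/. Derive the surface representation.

luonsanrogd

Rule 1 (regressive voicing assimilation): /k/ precedes the voiced obstruent /d/, so it voices to [g] by assimilation. /luomsamrokd/ → luomsamrogd.
Rule 2 (intervocalic voicing): no segment meets the environment; /luomsamrogd/ is unchanged.
Rule 3 (nasal place assimilation): /m/ precedes the alveolar consonant /s/, so it assimilates in place to [n]. /m/ precedes the alveolar consonant /r/, so it assimilates in place to [n]. /luomsamrogd/ → luonsanrogd.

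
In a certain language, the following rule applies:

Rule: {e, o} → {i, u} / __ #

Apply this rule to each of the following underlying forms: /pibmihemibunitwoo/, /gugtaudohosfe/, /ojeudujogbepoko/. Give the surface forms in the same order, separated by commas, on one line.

/pibmihemibunitwoo/: /o/ is a mid vowel in word-final position, so it raises to [u]. → [pibmihemibunitwou].
/gugtaudohosfe/: /e/ is a mid vowel in word-final position, so it raises to [i]. → [gugtaudohosfi].
/ojeudujogbepoko/: /o/ is a mid vowel in word-final position, so it raises to [u]. → [ojeudujogbepoku].

pibmihemibunitwou, gugtaudohosfi, ojeudujogbepoku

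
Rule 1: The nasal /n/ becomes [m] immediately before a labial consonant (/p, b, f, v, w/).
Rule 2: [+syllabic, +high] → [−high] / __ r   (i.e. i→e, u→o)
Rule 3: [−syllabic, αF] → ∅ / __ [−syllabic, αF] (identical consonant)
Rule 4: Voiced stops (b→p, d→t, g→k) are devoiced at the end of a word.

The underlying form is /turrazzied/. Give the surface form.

toraziet

Rule 1 (nasal place assimilation): no segment meets the environment; /turrazzied/ is unchanged.
Rule 2 (pre-rhotic lowering): /u/ is a high vowel immediately before /r/, so it lowers to [o]. /turrazzied/ → torrazzied.
Rule 3 (degemination): /rr/ is a geminate; the first /r/ deletes. /zz/ is a geminate; the first /z/ deletes. /torrazzied/ → torazied.
Rule 4 (final devoicing): /d/ is a voiced stop in word-final position, so it devoices to [t]. /torazied/ → toraziet.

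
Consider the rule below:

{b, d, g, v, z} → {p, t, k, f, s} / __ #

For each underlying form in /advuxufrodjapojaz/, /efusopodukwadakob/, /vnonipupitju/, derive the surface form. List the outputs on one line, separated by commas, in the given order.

advuxufrodjapojas, efusopodukwadakop, vnonipupitju

/advuxufrodjapojaz/: /z/ is a voiced obstruent in word-final position, so it devoices to [s]. → [advuxufrodjapojas].
/efusopodukwadakob/: /b/ is a voiced obstruent in word-final position, so it devoices to [p]. → [efusopodukwadakop].
/vnonipupitju/: the rule's environment is not met; surfaces unchanged as [vnonipupitju].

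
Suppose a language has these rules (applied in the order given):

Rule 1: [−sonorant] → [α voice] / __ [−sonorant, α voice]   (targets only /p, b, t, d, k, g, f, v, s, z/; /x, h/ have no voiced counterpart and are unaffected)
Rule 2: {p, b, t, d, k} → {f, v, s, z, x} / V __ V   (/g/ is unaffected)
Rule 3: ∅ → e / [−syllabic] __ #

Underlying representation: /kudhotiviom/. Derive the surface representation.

kuthosiviome

Rule 1 (regressive voicing assimilation): /d/ precedes the voiceless obstruent /h/, so it devoices to [t] by assimilation. /kudhotiviom/ → kuthotiviom.
Rule 2 (intervocalic spirantization): /t/ is a stop between vowels /o/ and /i/, so it spirantizes to the fricative [s]. /kuthotiviom/ → kuthosiviom.
Rule 3 (final e-epenthesis): the form ends in the consonant /m/, so [e] is inserted word-finally. /kuthosiviom/ → kuthosiviome.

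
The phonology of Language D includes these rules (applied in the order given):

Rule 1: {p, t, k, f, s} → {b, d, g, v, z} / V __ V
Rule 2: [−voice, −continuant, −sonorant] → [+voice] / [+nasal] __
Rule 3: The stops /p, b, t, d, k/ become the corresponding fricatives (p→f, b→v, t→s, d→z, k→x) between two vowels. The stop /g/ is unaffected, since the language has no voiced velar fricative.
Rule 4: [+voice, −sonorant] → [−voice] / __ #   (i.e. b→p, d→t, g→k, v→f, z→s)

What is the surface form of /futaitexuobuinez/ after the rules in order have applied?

Rule 1 (intervocalic voicing): /t/ is a voiceless obstruent between vowels /u/ and /a/, so it voices to [d]. /t/ is a voiceless obstruent between vowels /i/ and /e/, so it voices to [d]. /futaitexuobuinez/ → fudaidexuobuinez.
Rule 2 (post-nasal voicing): no segment meets the environment; /fudaidexuobuinez/ is unchanged.
Rule 3 (intervocalic spirantization): /d/ is a stop between vowels /u/ and /a/, so it spirantizes to the fricative [z]. /d/ is a stop between vowels /i/ and /e/, so it spirantizes to the fricative [z]. /b/ is a stop between vowels /o/ and /u/, so it spirantizes to the fricative [v]. /fudaidexuobuinez/ → fuzaizexuovuinez.
Rule 4 (final devoicing): /z/ is a voiced obstruent in word-final position, so it devoices to [s]. /fuzaizexuovuinez/ → fuzaizexuovuines.

fuzaizexuovuines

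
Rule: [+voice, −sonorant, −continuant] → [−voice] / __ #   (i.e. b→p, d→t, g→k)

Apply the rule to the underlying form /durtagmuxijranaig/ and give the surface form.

durtagmuxijranaik

/g/ is a voiced stop in word-final position, so it devoices to [k].
Surface form: [durtagmuxijranaik].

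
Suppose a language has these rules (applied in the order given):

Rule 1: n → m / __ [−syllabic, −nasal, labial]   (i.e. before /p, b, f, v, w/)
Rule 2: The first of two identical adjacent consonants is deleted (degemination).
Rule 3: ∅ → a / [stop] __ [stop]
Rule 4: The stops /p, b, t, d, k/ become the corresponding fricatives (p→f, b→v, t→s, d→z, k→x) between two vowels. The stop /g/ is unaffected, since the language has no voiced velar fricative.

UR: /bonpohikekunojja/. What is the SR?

Rule 1 (nasal place assimilation): /n/ precedes the labial consonant /p/, so it assimilates in place to [m]. /bonpohikekunojja/ → bompohikekunojja.
Rule 2 (degemination): /jj/ is a geminate; the first /j/ deletes. /bompohikekunojja/ → bompohikekunoja.
Rule 3 (stop-cluster a-epenthesis): no segment meets the environment; /bompohikekunoja/ is unchanged.
Rule 4 (intervocalic spirantization): /k/ is a stop between vowels /i/ and /e/, so it spirantizes to the fricative [x]. /k/ is a stop between vowels /e/ and /u/, so it spirantizes to the fricative [x]. /bompohikekunoja/ → bompohixexunoja.

bompohixexunoja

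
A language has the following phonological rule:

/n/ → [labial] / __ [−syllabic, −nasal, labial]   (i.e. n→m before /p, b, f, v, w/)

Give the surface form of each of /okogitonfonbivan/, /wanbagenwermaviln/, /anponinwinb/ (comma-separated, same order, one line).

okogitomfombivan, wambagemwermaviln, amponimwimb

/okogitonfonbivan/: /n/ precedes the labial consonant /f/, so it assimilates in place to [m]. /n/ precedes the labial consonant /b/, so it assimilates in place to [m]. → [okogitomfombivan].
/wanbagenwermaviln/: /n/ precedes the labial consonant /b/, so it assimilates in place to [m]. /n/ precedes the labial consonant /w/, so it assimilates in place to [m]. → [wambagemwermaviln].
/anponinwinb/: /n/ precedes the labial consonant /p/, so it assimilates in place to [m]. /n/ precedes the labial consonant /w/, so it assimilates in place to [m]. /n/ precedes the labial consonant /b/, so it assimilates in place to [m]. → [amponimwimb].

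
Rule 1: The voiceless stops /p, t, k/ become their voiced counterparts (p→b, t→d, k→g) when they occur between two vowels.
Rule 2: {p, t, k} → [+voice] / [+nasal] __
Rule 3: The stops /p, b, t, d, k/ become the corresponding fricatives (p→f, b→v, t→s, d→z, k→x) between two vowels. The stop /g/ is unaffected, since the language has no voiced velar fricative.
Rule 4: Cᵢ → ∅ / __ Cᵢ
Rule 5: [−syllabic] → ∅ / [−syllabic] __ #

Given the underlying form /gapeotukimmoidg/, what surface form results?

gaveozugimoid

Rule 1 (intervocalic voicing): /p/ is a voiceless stop between vowels /a/ and /e/, so it voices to [b]. /t/ is a voiceless stop between vowels /o/ and /u/, so it voices to [d]. /k/ is a voiceless stop between vowels /u/ and /i/, so it voices to [g]. /gapeotukimmoidg/ → gabeodugimmoidg.
Rule 2 (post-nasal voicing): no segment meets the environment; /gabeodugimmoidg/ is unchanged.
Rule 3 (intervocalic spirantization): /b/ is a stop between vowels /a/ and /e/, so it spirantizes to the fricative [v]. /d/ is a stop between vowels /o/ and /u/, so it spirantizes to the fricative [z]. /gabeodugimmoidg/ → gaveozugimmoidg.
Rule 4 (degemination): /mm/ is a geminate; the first /m/ deletes. /gaveozugimmoidg/ → gaveozugimoidg.
Rule 5 (final cluster simplification): /g/ is the second consonant of a word-final cluster /dg/, so it deletes. /gaveozugimoidg/ → gaveozugimoid.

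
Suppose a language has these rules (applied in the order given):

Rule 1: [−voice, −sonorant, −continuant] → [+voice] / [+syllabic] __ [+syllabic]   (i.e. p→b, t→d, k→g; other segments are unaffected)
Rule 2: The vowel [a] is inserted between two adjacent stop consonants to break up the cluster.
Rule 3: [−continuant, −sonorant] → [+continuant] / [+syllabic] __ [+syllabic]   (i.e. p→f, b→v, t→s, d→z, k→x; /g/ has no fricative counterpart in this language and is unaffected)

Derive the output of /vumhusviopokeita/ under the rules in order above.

vumhusviovogeiza

Rule 1 (intervocalic voicing): /p/ is a voiceless stop between vowels /o/ and /o/, so it voices to [b]. /k/ is a voiceless stop between vowels /o/ and /e/, so it voices to [g]. /t/ is a voiceless stop between vowels /i/ and /a/, so it voices to [d]. /vumhusviopokeita/ → vumhusviobogeida.
Rule 2 (stop-cluster a-epenthesis): no segment meets the environment; /vumhusviobogeida/ is unchanged.
Rule 3 (intervocalic spirantization): /b/ is a stop between vowels /o/ and /o/, so it spirantizes to the fricative [v]. /d/ is a stop between vowels /i/ and /a/, so it spirantizes to the fricative [z]. /vumhusviobogeida/ → vumhusviovogeiza.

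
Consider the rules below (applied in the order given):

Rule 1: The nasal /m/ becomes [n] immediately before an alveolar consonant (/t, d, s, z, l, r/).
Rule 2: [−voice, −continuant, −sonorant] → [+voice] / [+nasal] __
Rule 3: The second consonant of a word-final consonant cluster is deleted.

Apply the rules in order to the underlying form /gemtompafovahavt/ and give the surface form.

Rule 1 (nasal place assimilation): /m/ precedes the alveolar consonant /t/, so it assimilates in place to [n]. /gemtompafovahavt/ → gentompafovahavt.
Rule 2 (post-nasal voicing): /t/ is a voiceless stop immediately after the nasal /n/, so it voices to [d]. /p/ is a voiceless stop immediately after the nasal /m/, so it voices to [b]. /gentompafovahavt/ → gendombafovahavt.
Rule 3 (final cluster simplification): /t/ is the second consonant of a word-final cluster /vt/, so it deletes. /gendombafovahavt/ → gendombafovahav.

gendombafovahav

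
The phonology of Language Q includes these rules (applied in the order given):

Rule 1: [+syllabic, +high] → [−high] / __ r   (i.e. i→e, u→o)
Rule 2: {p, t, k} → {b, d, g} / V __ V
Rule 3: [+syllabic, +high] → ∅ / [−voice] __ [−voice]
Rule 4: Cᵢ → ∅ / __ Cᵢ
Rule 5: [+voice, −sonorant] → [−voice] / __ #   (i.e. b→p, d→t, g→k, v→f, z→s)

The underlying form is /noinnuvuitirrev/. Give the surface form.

noinuvuideref

Rule 1 (pre-rhotic lowering): /i/ is a high vowel immediately before /r/, so it lowers to [e]. /noinnuvuitirrev/ → noinnuvuiterrev.
Rule 2 (intervocalic voicing): /t/ is a voiceless stop between vowels /i/ and /e/, so it voices to [d]. /noinnuvuiterrev/ → noinnuvuiderrev.
Rule 3 (high vowel syncope): no segment meets the environment; /noinnuvuiderrev/ is unchanged.
Rule 4 (degemination): /nn/ is a geminate; the first /n/ deletes. /rr/ is a geminate; the first /r/ deletes. /noinnuvuiderrev/ → noinuvuiderev.
Rule 5 (final devoicing): /v/ is a voiced obstruent in word-final position, so it devoices to [f]. /noinuvuiderev/ → noinuvuideref.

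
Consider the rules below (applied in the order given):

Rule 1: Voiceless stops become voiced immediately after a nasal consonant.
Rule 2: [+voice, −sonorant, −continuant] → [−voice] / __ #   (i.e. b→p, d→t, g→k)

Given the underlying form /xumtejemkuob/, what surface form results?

xumdejemguop

Rule 1 (post-nasal voicing): /t/ is a voiceless stop immediately after the nasal /m/, so it voices to [d]. /k/ is a voiceless stop immediately after the nasal /m/, so it voices to [g]. /xumtejemkuob/ → xumdejemguob.
Rule 2 (final devoicing): /b/ is a voiced stop in word-final position, so it devoices to [p]. /xumdejemguob/ → xumdejemguop.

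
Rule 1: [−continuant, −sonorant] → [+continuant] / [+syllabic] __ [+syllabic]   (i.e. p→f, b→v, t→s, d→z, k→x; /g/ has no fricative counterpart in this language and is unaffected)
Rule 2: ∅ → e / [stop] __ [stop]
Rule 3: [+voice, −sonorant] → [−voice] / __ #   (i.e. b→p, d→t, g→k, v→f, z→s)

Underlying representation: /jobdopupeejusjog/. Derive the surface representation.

jobedofufeejusjok

Rule 1 (intervocalic spirantization): /p/ is a stop between vowels /o/ and /u/, so it spirantizes to the fricative [f]. /p/ is a stop between vowels /u/ and /e/, so it spirantizes to the fricative [f]. /jobdopupeejusjog/ → jobdofufeejusjog.
Rule 2 (stop-cluster e-epenthesis): /b/ and /d/ form a stop–stop cluster, so [e] is inserted between them. /jobdofufeejusjog/ → jobedofufeejusjog.
Rule 3 (final devoicing): /g/ is a voiced obstruent in word-final position, so it devoices to [k]. /jobedofufeejusjog/ → jobedofufeejusjok.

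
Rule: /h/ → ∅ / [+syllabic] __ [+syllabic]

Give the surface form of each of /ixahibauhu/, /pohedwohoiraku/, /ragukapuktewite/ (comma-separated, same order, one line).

ixaibauu, poedwooiraku, ragukapuktewite

/ixahibauhu/: /h/ occurs between vowels /a/ and /i/, so it deletes. /h/ occurs between vowels /u/ and /u/, so it deletes. → [ixaibauu].
/pohedwohoiraku/: /h/ occurs between vowels /o/ and /e/, so it deletes. /h/ occurs between vowels /o/ and /o/, so it deletes. → [poedwooiraku].
/ragukapuktewite/: the rule's environment is not met; surfaces unchanged as [ragukapuktewite].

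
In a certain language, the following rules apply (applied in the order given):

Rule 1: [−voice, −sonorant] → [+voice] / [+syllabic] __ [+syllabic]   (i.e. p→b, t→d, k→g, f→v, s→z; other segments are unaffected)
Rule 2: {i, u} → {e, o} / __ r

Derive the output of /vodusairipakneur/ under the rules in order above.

Rule 1 (intervocalic voicing): /s/ is a voiceless obstruent between vowels /u/ and /a/, so it voices to [z]. /p/ is a voiceless obstruent between vowels /i/ and /a/, so it voices to [b]. /vodusairipakneur/ → voduzairibakneur.
Rule 2 (pre-rhotic lowering): /i/ is a high vowel immediately before /r/, so it lowers to [e]. /u/ is a high vowel immediately before /r/, so it lowers to [o]. /voduzairibakneur/ → voduzaeribakneor.

voduzaeribakneor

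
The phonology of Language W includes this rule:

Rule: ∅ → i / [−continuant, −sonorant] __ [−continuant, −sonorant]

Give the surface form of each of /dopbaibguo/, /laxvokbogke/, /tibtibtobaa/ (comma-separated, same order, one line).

dopibaibiguo, laxvokibogike, tibitibitobaa

/dopbaibguo/: /p/ and /b/ form a stop–stop cluster, so [i] is inserted between them. /b/ and /g/ form a stop–stop cluster, so [i] is inserted between them. → [dopibaibiguo].
/laxvokbogke/: /k/ and /b/ form a stop–stop cluster, so [i] is inserted between them. /g/ and /k/ form a stop–stop cluster, so [i] is inserted between them. → [laxvokibogike].
/tibtibtobaa/: /b/ and /t/ form a stop–stop cluster, so [i] is inserted between them. /b/ and /t/ form a stop–stop cluster, so [i] is inserted between them. → [tibitibitobaa].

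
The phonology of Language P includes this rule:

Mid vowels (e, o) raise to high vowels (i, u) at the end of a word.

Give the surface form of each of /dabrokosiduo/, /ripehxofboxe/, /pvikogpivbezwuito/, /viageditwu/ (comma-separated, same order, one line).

dabrokosiduu, ripehxofboxi, pvikogpivbezwuitu, viageditwu

/dabrokosiduo/: /o/ is a mid vowel in word-final position, so it raises to [u]. → [dabrokosiduu].
/ripehxofboxe/: /e/ is a mid vowel in word-final position, so it raises to [i]. → [ripehxofboxi].
/pvikogpivbezwuito/: /o/ is a mid vowel in word-final position, so it raises to [u]. → [pvikogpivbezwuitu].
/viageditwu/: the rule's environment is not met; surfaces unchanged as [viageditwu].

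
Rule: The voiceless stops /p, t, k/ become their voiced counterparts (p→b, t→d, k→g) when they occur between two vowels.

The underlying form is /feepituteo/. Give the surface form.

feebidudeo

/p/ is a voiceless stop between vowels /e/ and /i/, so it voices to [b].
/t/ is a voiceless stop between vowels /i/ and /u/, so it voices to [d].
/t/ is a voiceless stop between vowels /u/ and /e/, so it voices to [d].
Surface form: [feebidudeo].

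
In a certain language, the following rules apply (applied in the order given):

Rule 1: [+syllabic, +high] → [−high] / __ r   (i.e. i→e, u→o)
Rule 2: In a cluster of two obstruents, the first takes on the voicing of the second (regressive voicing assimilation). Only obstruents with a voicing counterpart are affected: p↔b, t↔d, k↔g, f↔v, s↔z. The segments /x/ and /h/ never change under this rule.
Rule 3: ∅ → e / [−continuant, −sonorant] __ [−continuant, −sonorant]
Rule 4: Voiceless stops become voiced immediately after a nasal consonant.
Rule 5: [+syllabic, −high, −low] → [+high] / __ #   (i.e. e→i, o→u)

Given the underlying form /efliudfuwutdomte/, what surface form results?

Rule 1 (pre-rhotic lowering): no segment meets the environment; /efliudfuwutdomte/ is unchanged.
Rule 2 (regressive voicing assimilation): /d/ precedes the voiceless obstruent /f/, so it devoices to [t] by assimilation. /t/ precedes the voiced obstruent /d/, so it voices to [d] by assimilation. /efliudfuwutdomte/ → efliutfuwuddomte.
Rule 3 (stop-cluster e-epenthesis): /d/ and /d/ form a stop–stop cluster, so [e] is inserted between them. /efliutfuwuddomte/ → efliutfuwudedomte.
Rule 4 (post-nasal voicing): /t/ is a voiceless stop immediately after the nasal /m/, so it voices to [d]. /efliutfuwudedomte/ → efliutfuwudedomde.
Rule 5 (final vowel raising): /e/ is a mid vowel in word-final position, so it raises to [i]. /efliutfuwudedomde/ → efliutfuwudedomdi.

efliutfuwudedomdi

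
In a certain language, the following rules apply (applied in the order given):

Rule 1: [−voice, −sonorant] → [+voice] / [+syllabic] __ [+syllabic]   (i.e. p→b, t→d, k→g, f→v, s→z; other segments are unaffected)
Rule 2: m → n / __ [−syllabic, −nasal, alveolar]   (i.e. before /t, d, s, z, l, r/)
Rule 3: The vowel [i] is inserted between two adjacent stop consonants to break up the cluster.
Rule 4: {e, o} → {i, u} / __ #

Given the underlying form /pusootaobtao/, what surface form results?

Rule 1 (intervocalic voicing): /s/ is a voiceless obstruent between vowels /u/ and /o/, so it voices to [z]. /t/ is a voiceless obstruent between vowels /o/ and /a/, so it voices to [d]. /pusootaobtao/ → puzoodaobtao.
Rule 2 (nasal place assimilation): no segment meets the environment; /puzoodaobtao/ is unchanged.
Rule 3 (stop-cluster i-epenthesis): /b/ and /t/ form a stop–stop cluster, so [i] is inserted between them. /puzoodaobtao/ → puzoodaobitao.
Rule 4 (final vowel raising): /o/ is a mid vowel in word-final position, so it raises to [u]. /puzoodaobitao/ → puzoodaobitau.

puzoodaobitau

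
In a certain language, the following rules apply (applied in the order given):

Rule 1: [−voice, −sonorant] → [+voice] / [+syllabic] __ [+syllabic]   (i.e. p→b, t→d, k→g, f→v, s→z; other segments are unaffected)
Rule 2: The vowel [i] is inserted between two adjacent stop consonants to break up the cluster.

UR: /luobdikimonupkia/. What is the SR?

Rule 1 (intervocalic voicing): /k/ is a voiceless obstruent between vowels /i/ and /i/, so it voices to [g]. /luobdikimonupkia/ → luobdigimonupkia.
Rule 2 (stop-cluster i-epenthesis): /b/ and /d/ form a stop–stop cluster, so [i] is inserted between them. /p/ and /k/ form a stop–stop cluster, so [i] is inserted between them. /luobdigimonupkia/ → luobidigimonupikia.

luobidigimonupikia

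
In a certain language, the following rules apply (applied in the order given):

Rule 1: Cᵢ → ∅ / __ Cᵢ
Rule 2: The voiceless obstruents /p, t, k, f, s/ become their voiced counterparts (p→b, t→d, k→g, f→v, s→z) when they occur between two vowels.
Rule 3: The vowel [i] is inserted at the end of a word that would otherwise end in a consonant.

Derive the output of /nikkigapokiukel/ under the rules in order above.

nigigabogiugeli

Rule 1 (degemination): /kk/ is a geminate; the first /k/ deletes. /nikkigapokiukel/ → nikigapokiukel.
Rule 2 (intervocalic voicing): /k/ is a voiceless obstruent between vowels /i/ and /i/, so it voices to [g]. /p/ is a voiceless obstruent between vowels /a/ and /o/, so it voices to [b]. /k/ is a voiceless obstruent between vowels /o/ and /i/, so it voices to [g]. /k/ is a voiceless obstruent between vowels /u/ and /e/, so it voices to [g]. /nikigapokiukel/ → nigigabogiugel.
Rule 3 (final i-epenthesis): the form ends in the consonant /l/, so [i] is inserted word-finally. /nigigabogiugel/ → nigigabogiugeli.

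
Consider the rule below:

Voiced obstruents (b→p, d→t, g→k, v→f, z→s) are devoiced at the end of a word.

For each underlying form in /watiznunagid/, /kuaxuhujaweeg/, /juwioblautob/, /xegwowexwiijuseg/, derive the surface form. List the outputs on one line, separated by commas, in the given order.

watiznunagit, kuaxuhujaweek, juwioblautop, xegwowexwiijusek

/watiznunagid/: /d/ is a voiced obstruent in word-final position, so it devoices to [t]. → [watiznunagit].
/kuaxuhujaweeg/: /g/ is a voiced obstruent in word-final position, so it devoices to [k]. → [kuaxuhujaweek].
/juwioblautob/: /b/ is a voiced obstruent in word-final position, so it devoices to [p]. → [juwioblautop].
/xegwowexwiijuseg/: /g/ is a voiced obstruent in word-final position, so it devoices to [k]. → [xegwowexwiijusek].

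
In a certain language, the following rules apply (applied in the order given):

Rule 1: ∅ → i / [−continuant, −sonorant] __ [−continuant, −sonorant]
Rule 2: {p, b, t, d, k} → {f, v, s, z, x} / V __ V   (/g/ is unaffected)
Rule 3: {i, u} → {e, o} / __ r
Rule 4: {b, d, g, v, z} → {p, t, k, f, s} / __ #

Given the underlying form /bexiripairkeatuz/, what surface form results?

bexerifaerkeasus

Rule 1 (stop-cluster i-epenthesis): no segment meets the environment; /bexiripairkeatuz/ is unchanged.
Rule 2 (intervocalic spirantization): /p/ is a stop between vowels /i/ and /a/, so it spirantizes to the fricative [f]. /t/ is a stop between vowels /a/ and /u/, so it spirantizes to the fricative [s]. /bexiripairkeatuz/ → bexirifairkeasuz.
Rule 3 (pre-rhotic lowering): /i/ is a high vowel immediately before /r/, so it lowers to [e]. /i/ is a high vowel immediately before /r/, so it lowers to [e]. /bexirifairkeasuz/ → bexerifaerkeasuz.
Rule 4 (final devoicing): /z/ is a voiced obstruent in word-final position, so it devoices to [s]. /bexerifaerkeasuz/ → bexerifaerkeasus.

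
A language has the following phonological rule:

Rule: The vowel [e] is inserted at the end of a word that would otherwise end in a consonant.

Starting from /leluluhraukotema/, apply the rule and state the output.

leluluhraukotema

No segment of /leluluhraukotema/ meets the structural description of the rule, so the form surfaces unchanged.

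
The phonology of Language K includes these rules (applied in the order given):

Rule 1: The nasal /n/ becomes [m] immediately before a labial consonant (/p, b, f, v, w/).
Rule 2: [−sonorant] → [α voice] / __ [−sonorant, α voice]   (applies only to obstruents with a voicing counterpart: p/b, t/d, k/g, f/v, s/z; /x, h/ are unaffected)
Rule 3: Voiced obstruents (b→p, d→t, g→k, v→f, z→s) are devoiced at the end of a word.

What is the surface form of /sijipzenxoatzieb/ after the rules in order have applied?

sijibzenxoadziep

Rule 1 (nasal place assimilation): no segment meets the environment; /sijipzenxoatzieb/ is unchanged.
Rule 2 (regressive voicing assimilation): /p/ precedes the voiced obstruent /z/, so it voices to [b] by assimilation. /t/ precedes the voiced obstruent /z/, so it voices to [d] by assimilation. /sijipzenxoatzieb/ → sijibzenxoadzieb.
Rule 3 (final devoicing): /b/ is a voiced obstruent in word-final position, so it devoices to [p]. /sijibzenxoadzieb/ → sijibzenxoadziep.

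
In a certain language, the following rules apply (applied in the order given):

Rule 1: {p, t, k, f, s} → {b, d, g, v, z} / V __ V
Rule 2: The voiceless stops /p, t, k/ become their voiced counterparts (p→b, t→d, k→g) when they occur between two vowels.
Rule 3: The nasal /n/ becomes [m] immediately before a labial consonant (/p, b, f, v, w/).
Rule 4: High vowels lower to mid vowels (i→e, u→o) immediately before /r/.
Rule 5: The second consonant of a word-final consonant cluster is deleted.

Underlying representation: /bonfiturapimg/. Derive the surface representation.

Rule 1 (intervocalic voicing): /t/ is a voiceless obstruent between vowels /i/ and /u/, so it voices to [d]. /p/ is a voiceless obstruent between vowels /a/ and /i/, so it voices to [b]. /bonfiturapimg/ → bonfidurabimg.
Rule 2 (intervocalic voicing): no segment meets the environment; /bonfidurabimg/ is unchanged.
Rule 3 (nasal place assimilation): /n/ precedes the labial consonant /f/, so it assimilates in place to [m]. /bonfidurabimg/ → bomfidurabimg.
Rule 4 (pre-rhotic lowering): /u/ is a high vowel immediately before /r/, so it lowers to [o]. /bomfidurabimg/ → bomfidorabimg.
Rule 5 (final cluster simplification): /g/ is the second consonant of a word-final cluster /mg/, so it deletes. /bomfidorabimg/ → bomfidorabim.

bomfidorabim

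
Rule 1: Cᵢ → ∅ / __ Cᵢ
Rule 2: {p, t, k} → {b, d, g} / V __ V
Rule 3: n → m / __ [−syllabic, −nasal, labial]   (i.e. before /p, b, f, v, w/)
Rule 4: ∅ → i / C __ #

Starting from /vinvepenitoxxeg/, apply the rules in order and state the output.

vimvebenidoxegi

Rule 1 (degemination): /xx/ is a geminate; the first /x/ deletes. /vinvepenitoxxeg/ → vinvepenitoxeg.
Rule 2 (intervocalic voicing): /p/ is a voiceless stop between vowels /e/ and /e/, so it voices to [b]. /t/ is a voiceless stop between vowels /i/ and /o/, so it voices to [d]. /vinvepenitoxeg/ → vinvebenidoxeg.
Rule 3 (nasal place assimilation): /n/ precedes the labial consonant /v/, so it assimilates in place to [m]. /vinvebenidoxeg/ → vimvebenidoxeg.
Rule 4 (final i-epenthesis): the form ends in the consonant /g/, so [i] is inserted word-finally. /vimvebenidoxeg/ → vimvebenidoxegi.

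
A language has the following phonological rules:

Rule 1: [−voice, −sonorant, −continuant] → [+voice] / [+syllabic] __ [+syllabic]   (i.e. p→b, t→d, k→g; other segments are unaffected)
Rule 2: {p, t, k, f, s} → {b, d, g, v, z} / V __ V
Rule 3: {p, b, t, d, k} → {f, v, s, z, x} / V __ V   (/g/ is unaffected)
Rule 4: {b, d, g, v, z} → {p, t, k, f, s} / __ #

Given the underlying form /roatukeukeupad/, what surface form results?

roazugeugeuvat

Rule 1 (intervocalic voicing): /t/ is a voiceless stop between vowels /a/ and /u/, so it voices to [d]. /k/ is a voiceless stop between vowels /u/ and /e/, so it voices to [g]. /k/ is a voiceless stop between vowels /u/ and /e/, so it voices to [g]. /p/ is a voiceless stop between vowels /u/ and /a/, so it voices to [b]. /roatukeukeupad/ → roadugeugeubad.
Rule 2 (intervocalic voicing): no segment meets the environment; /roadugeugeubad/ is unchanged.
Rule 3 (intervocalic spirantization): /d/ is a stop between vowels /a/ and /u/, so it spirantizes to the fricative [z]. /b/ is a stop between vowels /u/ and /a/, so it spirantizes to the fricative [v]. /roadugeugeubad/ → roazugeugeuvad.
Rule 4 (final devoicing): /d/ is a voiced obstruent in word-final position, so it devoices to [t]. /roazugeugeuvad/ → roazugeugeuvat.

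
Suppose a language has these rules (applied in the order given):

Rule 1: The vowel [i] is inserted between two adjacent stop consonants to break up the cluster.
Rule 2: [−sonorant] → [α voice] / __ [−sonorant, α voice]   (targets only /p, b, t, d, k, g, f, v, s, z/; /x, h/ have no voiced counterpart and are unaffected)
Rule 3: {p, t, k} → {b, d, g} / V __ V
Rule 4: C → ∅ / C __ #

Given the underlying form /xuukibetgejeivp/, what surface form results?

Rule 1 (stop-cluster i-epenthesis): /t/ and /g/ form a stop–stop cluster, so [i] is inserted between them. /xuukibetgejeivp/ → xuukibetigejeivp.
Rule 2 (regressive voicing assimilation): /v/ precedes the voiceless obstruent /p/, so it devoices to [f] by assimilation. /xuukibetigejeivp/ → xuukibetigejeifp.
Rule 3 (intervocalic voicing): /k/ is a voiceless stop between vowels /u/ and /i/, so it voices to [g]. /t/ is a voiceless stop between vowels /e/ and /i/, so it voices to [d]. /xuukibetigejeifp/ → xuugibedigejeifp.
Rule 4 (final cluster simplification): /p/ is the second consonant of a word-final cluster /fp/, so it deletes. /xuugibedigejeifp/ → xuugibedigejeif.

xuugibedigejeif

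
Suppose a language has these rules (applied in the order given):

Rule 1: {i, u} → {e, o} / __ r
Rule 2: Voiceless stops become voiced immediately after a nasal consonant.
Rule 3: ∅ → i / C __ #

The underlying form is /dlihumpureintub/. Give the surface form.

Rule 1 (pre-rhotic lowering): /u/ is a high vowel immediately before /r/, so it lowers to [o]. /dlihumpureintub/ → dlihumporeintub.
Rule 2 (post-nasal voicing): /p/ is a voiceless stop immediately after the nasal /m/, so it voices to [b]. /t/ is a voiceless stop immediately after the nasal /n/, so it voices to [d]. /dlihumporeintub/ → dlihumboreindub.
Rule 3 (final i-epenthesis): the form ends in the consonant /b/, so [i] is inserted word-finally. /dlihumboreindub/ → dlihumboreindubi.

dlihumboreindubi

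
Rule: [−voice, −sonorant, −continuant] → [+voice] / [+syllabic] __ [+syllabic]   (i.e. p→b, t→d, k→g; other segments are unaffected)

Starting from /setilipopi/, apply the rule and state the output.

sedilibobi

/t/ is a voiceless stop between vowels /e/ and /i/, so it voices to [d].
/p/ is a voiceless stop between vowels /i/ and /o/, so it voices to [b].
/p/ is a voiceless stop between vowels /o/ and /i/, so it voices to [b].
Surface form: [sedilibobi].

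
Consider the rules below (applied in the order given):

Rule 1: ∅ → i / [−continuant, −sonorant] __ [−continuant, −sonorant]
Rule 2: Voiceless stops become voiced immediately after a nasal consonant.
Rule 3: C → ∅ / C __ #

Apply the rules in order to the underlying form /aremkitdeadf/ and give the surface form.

aremgitidead

Rule 1 (stop-cluster i-epenthesis): /t/ and /d/ form a stop–stop cluster, so [i] is inserted between them. /aremkitdeadf/ → aremkitideadf.
Rule 2 (post-nasal voicing): /k/ is a voiceless stop immediately after the nasal /m/, so it voices to [g]. /aremkitideadf/ → aremgitideadf.
Rule 3 (final cluster simplification): /f/ is the second consonant of a word-final cluster /df/, so it deletes. /aremgitideadf/ → aremgitidead.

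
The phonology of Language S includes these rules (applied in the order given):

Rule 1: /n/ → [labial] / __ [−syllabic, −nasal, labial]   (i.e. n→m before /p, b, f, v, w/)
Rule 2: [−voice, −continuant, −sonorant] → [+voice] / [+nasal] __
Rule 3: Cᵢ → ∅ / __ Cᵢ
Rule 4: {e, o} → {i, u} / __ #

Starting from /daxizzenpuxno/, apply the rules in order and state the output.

Rule 1 (nasal place assimilation): /n/ precedes the labial consonant /p/, so it assimilates in place to [m]. /daxizzenpuxno/ → daxizzempuxno.
Rule 2 (post-nasal voicing): /p/ is a voiceless stop immediately after the nasal /m/, so it voices to [b]. /daxizzempuxno/ → daxizzembuxno.
Rule 3 (degemination): /zz/ is a geminate; the first /z/ deletes. /daxizzembuxno/ → daxizembuxno.
Rule 4 (final vowel raising): /o/ is a mid vowel in word-final position, so it raises to [u]. /daxizembuxno/ → daxizembuxnu.

daxizembuxnu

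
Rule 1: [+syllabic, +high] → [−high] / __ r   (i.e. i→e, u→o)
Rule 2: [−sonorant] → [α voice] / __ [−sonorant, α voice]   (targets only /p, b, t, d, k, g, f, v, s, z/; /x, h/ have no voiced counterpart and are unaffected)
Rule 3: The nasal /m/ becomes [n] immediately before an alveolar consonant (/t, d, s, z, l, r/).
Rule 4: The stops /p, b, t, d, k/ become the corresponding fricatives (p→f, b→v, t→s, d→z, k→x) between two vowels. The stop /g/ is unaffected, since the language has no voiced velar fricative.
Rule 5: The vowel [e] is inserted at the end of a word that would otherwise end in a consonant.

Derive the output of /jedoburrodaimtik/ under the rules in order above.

jezovorrozaintike

Rule 1 (pre-rhotic lowering): /u/ is a high vowel immediately before /r/, so it lowers to [o]. /jedoburrodaimtik/ → jedoborrodaimtik.
Rule 2 (regressive voicing assimilation): no segment meets the environment; /jedoborrodaimtik/ is unchanged.
Rule 3 (nasal place assimilation): /m/ precedes the alveolar consonant /t/, so it assimilates in place to [n]. /jedoborrodaimtik/ → jedoborrodaintik.
Rule 4 (intervocalic spirantization): /d/ is a stop between vowels /e/ and /o/, so it spirantizes to the fricative [z]. /b/ is a stop between vowels /o/ and /o/, so it spirantizes to the fricative [v]. /d/ is a stop between vowels /o/ and /a/, so it spirantizes to the fricative [z]. /jedoborrodaintik/ → jezovorrozaintik.
Rule 5 (final e-epenthesis): the form ends in the consonant /k/, so [e] is inserted word-finally. /jezovorrozaintik/ → jezovorrozaintike.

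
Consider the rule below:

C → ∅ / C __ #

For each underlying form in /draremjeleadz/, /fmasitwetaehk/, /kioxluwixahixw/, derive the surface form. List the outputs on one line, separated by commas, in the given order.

draremjelead, fmasitwetaeh, kioxluwixahix

/draremjeleadz/: /z/ is the second consonant of a word-final cluster /dz/, so it deletes. → [draremjelead].
/fmasitwetaehk/: /k/ is the second consonant of a word-final cluster /hk/, so it deletes. → [fmasitwetaeh].
/kioxluwixahixw/: /w/ is the second consonant of a word-final cluster /xw/, so it deletes. → [kioxluwixahix].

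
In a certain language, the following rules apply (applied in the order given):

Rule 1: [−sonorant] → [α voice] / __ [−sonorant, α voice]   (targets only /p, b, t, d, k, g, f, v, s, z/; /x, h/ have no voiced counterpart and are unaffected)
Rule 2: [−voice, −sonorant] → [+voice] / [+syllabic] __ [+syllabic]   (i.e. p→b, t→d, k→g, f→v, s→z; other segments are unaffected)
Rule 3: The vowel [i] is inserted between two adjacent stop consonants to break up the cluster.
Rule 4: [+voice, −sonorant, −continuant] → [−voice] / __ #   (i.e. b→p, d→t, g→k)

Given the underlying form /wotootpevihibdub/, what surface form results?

wodootipevihibidup

Rule 1 (regressive voicing assimilation): no segment meets the environment; /wotootpevihibdub/ is unchanged.
Rule 2 (intervocalic voicing): /t/ is a voiceless obstruent between vowels /o/ and /o/, so it voices to [d]. /wotootpevihibdub/ → wodootpevihibdub.
Rule 3 (stop-cluster i-epenthesis): /t/ and /p/ form a stop–stop cluster, so [i] is inserted between them. /b/ and /d/ form a stop–stop cluster, so [i] is inserted between them. /wodootpevihibdub/ → wodootipevihibidub.
Rule 4 (final devoicing): /b/ is a voiced stop in word-final position, so it devoices to [p]. /wodootipevihibidub/ → wodootipevihibidup.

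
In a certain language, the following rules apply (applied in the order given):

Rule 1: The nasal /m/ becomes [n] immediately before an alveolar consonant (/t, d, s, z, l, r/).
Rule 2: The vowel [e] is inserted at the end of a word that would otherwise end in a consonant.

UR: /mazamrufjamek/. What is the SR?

mazanrufjameke

Rule 1 (nasal place assimilation): /m/ precedes the alveolar consonant /r/, so it assimilates in place to [n]. /mazamrufjamek/ → mazanrufjamek.
Rule 2 (final e-epenthesis): the form ends in the consonant /k/, so [e] is inserted word-finally. /mazanrufjamek/ → mazanrufjameke.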